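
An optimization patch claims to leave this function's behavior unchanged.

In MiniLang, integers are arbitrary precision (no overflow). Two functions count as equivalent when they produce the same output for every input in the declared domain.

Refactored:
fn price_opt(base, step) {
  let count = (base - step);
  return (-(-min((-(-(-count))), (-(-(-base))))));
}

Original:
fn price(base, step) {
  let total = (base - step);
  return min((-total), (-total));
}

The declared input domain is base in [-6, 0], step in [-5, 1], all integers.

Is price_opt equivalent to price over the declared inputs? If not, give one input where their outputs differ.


At base=-6, step=1: price gives 7, price_opt gives 6.
verdict: not equivalent; witness: base=-6, step=1


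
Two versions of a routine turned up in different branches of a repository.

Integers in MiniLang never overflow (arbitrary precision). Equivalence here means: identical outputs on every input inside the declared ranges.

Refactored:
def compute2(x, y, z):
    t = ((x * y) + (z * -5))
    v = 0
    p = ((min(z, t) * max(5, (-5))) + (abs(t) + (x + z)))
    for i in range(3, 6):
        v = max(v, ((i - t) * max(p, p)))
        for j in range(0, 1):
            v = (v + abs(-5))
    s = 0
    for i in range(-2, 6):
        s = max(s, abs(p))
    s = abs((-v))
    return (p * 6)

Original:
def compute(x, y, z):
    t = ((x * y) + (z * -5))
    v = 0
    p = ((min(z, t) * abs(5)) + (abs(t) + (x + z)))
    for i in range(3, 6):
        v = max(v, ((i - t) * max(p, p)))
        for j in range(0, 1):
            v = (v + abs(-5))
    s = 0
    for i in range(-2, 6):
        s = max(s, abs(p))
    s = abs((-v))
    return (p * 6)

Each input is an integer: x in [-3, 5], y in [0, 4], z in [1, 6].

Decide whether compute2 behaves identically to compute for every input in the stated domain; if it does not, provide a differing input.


Equivalent — the differences include min/max/abs usage differs, and constant usage differs, yet no declared input distinguishes the two.
Tracing x=0, y=3, z=6: compute: t = -30; v = 0; p = -114; [i=3]; v = 0; [j=0]; v = 5; [i=4]; v = 5; [j=0]; v = 10; [i=5]; v = 10; [j=0]; v = 15; s = 0; [i=-2]; s = 114; [i=-1]; s = 114; [i=0]; s = 114; [i=1]; s = 114; [i=2]; s = 114; [i=3]; s = 114; [i=4]; s = 114; [i=5]; s = 114; s = 15; return -684 | compute2: t = -30; v = 0; p = -114; [i=3]; v = 0; [j=0]; v = 5; [i=4]; v = 5; [j=0]; v = 10; [i=5]; v = 10; [j=0]; v = 15; s = 0; [i=-2]; s = 114; [i=-1]; s = 114; [i=0]; s = 114; [i=1]; s = 114; [i=2]; s = 114; [i=3]; s = 114; [i=4]; s = 114; [i=5]; s = 114; s = 15; return -684 — matching result -684.
An exhaustive pass over the 270 declared inputs shows identical outputs.
verdict: equivalent


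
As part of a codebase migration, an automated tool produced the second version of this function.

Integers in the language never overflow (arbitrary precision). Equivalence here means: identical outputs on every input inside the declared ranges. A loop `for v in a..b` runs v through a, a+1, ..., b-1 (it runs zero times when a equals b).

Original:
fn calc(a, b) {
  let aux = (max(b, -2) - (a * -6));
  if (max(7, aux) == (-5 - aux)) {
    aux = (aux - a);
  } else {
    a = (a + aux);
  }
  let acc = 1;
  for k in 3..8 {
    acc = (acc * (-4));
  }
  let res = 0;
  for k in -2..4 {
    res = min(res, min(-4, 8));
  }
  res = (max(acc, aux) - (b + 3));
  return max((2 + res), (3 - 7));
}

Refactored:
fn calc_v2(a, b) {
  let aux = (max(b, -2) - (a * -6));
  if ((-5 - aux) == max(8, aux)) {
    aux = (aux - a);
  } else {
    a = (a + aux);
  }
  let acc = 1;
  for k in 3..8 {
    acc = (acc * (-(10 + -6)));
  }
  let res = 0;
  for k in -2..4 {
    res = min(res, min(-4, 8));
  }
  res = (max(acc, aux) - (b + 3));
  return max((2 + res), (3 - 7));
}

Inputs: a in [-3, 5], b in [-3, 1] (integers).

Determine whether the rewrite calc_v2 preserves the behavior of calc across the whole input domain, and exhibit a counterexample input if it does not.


Equivalent. The one real change (`7` became `8`) has no effect anywhere in the declared ranges.
Every one of the 45 inputs gives matching results.
As a probe, take a=5, b=-3: calc runs aux becomes 28; next (max(7, aux) == (-5 - aux)) evaluates to false; next a becomes 33; next acc becomes 1; next at k=3:; next acc becomes -4; next at k=4:; next acc becomes 16; next at k=5:; next acc becomes -64; next at k=6:; next acc becomes 256; next at k=7:; next acc becomes -1024; next res becomes 0; next at k=-2:; next res becomes -4; next at k=-1:; next res becomes -4; next at k=0:; next res becomes -4; next at k=1:; next res becomes -4; next at k=2:; next res becomes -4; next at k=3:; next res becomes -4; next res becomes 28; next final value 30; calc_v2 runs aux becomes 28; next ((-5 - aux) == max(8, aux)) evaluates to false; next a becomes 33; next acc becomes 1; next at k=3:; next acc becomes -4; next at k=4:; next acc becomes 16; next at k=5:; next acc becomes -64; next at k=6:; next acc becomes 256; next at k=7:; next acc becomes -1024; next res becomes 0; next at k=-2:; next res becomes -4; next at k=-1:; next res becomes -4; next at k=0:; next res becomes -4; next at k=1:; next res becomes -4; next at k=2:; next res becomes -4; next at k=3:; next res becomes -4; next res becomes 28; next final value 30; both end at 30.
verdict: equivalent


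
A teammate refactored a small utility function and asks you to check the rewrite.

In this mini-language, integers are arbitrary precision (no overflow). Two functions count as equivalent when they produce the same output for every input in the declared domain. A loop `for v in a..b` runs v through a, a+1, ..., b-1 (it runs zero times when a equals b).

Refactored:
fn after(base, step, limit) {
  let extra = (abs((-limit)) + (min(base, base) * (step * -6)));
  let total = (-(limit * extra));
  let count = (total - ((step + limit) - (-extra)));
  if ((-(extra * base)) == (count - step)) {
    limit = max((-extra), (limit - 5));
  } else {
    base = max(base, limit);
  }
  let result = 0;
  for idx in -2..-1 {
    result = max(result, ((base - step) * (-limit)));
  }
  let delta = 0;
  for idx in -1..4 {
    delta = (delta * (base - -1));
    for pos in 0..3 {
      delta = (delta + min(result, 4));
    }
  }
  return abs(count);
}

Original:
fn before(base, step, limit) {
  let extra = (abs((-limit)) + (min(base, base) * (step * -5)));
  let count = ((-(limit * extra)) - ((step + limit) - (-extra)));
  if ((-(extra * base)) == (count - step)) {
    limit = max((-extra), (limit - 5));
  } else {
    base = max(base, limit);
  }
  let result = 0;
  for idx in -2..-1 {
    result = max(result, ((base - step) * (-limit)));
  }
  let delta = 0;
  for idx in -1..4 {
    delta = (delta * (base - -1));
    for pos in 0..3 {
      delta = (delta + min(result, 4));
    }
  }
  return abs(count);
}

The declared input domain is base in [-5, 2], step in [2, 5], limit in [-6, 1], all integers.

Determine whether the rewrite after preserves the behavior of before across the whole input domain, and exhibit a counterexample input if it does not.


Run the pair on base=-5, step=2, limit=-6.
before: extra := 56 | count := 284 | ((-(extra * base)) == (count - step)): false | base := -5 | result := 0 | iter idx=-2: | result := 0 | delta := 0 | iter idx=-1: | delta := 0 | iter pos=0: | delta := 0 | iter pos=1: | delta := 0 | iter pos=2: | delta := 0 | iter idx=0: | delta := 0 | iter pos=0: | delta := 0 | iter pos=1: | delta := 0 | iter pos=2: | delta := 0 | iter idx=1: | delta := 0 | iter pos=0: | delta := 0 | iter pos=1: | delta := 0 | iter pos=2: | delta := 0 | iter idx=2: | delta := 0 | iter pos=0: | delta := 0 | iter pos=1: | delta := 0 | iter pos=2: | delta := 0 | iter idx=3: | delta := 0 | iter pos=0: | delta := 0 | iter pos=1: | delta := 0 | iter pos=2: | delta := 0 | result 284
after: extra := 66 | total := 396 | count := 334 | ((-(extra * base)) == (count - step)): false | base := -5 | result := 0 | iter idx=-2: | result := 0 | delta := 0 | iter idx=-1: | delta := 0 | iter pos=0: | delta := 0 | iter pos=1: | delta := 0 | iter pos=2: | delta := 0 | iter idx=0: | delta := 0 | iter pos=0: | delta := 0 | iter pos=1: | delta := 0 | iter pos=2: | delta := 0 | iter idx=1: | delta := 0 | iter pos=0: | delta := 0 | iter pos=1: | delta := 0 | iter pos=2: | delta := 0 | iter idx=2: | delta := 0 | iter pos=0: | delta := 0 | iter pos=1: | delta := 0 | iter pos=2: | delta := 0 | iter idx=3: | delta := 0 | iter pos=0: | delta := 0 | iter pos=1: | delta := 0 | iter pos=2: | delta := 0 | result 334
284 and 334 differ, so these are not the same function on this domain.
verdict: not equivalent; witness: base=-5, step=2, limit=-6


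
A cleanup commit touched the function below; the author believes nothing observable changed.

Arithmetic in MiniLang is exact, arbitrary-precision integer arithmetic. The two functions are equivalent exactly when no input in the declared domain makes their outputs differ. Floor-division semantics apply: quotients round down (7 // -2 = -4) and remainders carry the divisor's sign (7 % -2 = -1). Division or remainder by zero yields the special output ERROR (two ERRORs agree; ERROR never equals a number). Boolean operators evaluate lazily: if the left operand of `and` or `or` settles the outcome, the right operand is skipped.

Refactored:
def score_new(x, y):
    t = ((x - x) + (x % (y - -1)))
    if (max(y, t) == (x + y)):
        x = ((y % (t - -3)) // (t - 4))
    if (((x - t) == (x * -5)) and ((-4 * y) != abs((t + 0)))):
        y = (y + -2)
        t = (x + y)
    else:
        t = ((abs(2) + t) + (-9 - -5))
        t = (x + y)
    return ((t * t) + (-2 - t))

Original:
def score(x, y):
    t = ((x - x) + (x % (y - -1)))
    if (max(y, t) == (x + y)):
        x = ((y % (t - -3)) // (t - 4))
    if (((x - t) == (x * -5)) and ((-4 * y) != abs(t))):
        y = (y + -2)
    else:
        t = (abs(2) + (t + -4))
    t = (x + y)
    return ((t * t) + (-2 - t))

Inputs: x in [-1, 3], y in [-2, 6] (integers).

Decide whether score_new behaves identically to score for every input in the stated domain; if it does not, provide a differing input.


Although arithmetic usage differs, plus statement counts differ, plus constant usage differs, 45/45 inputs agree.
verdict: equivalent


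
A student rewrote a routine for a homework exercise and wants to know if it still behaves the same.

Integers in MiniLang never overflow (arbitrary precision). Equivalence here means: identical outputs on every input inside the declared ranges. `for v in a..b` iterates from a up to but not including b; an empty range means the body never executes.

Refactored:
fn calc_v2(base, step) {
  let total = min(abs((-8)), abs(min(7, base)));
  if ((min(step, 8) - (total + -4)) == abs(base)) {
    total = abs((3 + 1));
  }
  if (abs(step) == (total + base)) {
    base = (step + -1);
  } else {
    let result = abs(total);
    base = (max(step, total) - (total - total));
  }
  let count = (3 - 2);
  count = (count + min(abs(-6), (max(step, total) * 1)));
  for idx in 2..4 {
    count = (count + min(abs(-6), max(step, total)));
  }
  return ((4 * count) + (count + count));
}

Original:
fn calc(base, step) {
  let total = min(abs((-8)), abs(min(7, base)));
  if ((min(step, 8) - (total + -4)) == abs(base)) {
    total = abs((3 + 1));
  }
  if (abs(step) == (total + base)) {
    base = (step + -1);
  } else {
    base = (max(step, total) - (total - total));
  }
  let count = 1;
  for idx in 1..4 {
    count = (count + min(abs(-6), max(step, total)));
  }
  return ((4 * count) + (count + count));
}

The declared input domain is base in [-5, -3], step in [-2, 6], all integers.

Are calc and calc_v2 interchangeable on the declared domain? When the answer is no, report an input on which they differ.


Side by side, the visible changes include: min/max/abs usage differs, plus constant usage differs, plus loop structure differs, plus arithmetic usage differs, plus local variable names differ, plus statement counts differ.
One worked example (base=-3, step=2) — calc: total becomes 3; next ((min(step, 8) - (total + -4)) == abs(base)) evaluates to true; next total becomes 4; next (abs(step) == (total + base)) evaluates to false; next base becomes 4; next count becomes 1; next at idx=1:; next count becomes 5; next at idx=2:; next count becomes 9; next at idx=3:; next count becomes 13; next final value 78; calc_v2: total becomes 3; next ((min(step, 8) - (total + -4)) == abs(base)) evaluates to true; next total becomes 4; next (abs(step) == (total + base)) evaluates to false; next result becomes 4; next base becomes 4; next count becomes 1; next count becomes 5; next at idx=2:; next count becomes 9; next at idx=3:; next count becomes 13; next final value 78; agreement on 78.
Sweeping the whole domain (27 inputs) finds no disagreement.
verdict: equivalent


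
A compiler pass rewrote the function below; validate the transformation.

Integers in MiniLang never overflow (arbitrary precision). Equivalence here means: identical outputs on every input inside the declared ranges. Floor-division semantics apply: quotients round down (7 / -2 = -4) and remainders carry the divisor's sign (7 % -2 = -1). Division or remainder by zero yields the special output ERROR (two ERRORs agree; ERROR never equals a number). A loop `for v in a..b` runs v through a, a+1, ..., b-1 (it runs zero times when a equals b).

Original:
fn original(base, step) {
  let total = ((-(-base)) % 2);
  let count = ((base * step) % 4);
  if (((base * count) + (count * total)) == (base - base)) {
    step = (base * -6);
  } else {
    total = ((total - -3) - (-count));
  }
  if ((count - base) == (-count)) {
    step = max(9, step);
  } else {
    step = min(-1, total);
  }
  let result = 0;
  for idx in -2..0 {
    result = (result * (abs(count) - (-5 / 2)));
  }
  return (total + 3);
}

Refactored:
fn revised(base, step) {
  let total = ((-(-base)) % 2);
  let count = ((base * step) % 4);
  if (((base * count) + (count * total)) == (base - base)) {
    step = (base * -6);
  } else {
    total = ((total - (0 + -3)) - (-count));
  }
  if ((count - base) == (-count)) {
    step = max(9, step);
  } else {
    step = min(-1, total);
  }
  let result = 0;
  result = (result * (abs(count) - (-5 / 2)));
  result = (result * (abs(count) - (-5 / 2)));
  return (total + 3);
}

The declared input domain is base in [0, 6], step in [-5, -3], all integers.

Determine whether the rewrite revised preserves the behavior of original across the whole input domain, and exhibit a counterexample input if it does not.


Behavior is preserved: although local variable names differ, plus min/max/abs usage differs, plus loop structure differs, plus constant usage differs, plus arithmetic usage differs, the outputs never diverge.
Tracing base=6, step=-3: original: total becomes 0; next count becomes 2; next (((base * count) + (count * total)) == (base - base)) evaluates to false; next total becomes 5; next ((count - base) == (-count)) evaluates to false; next step becomes -1; next result becomes 0; next at idx=-2:; next result becomes 0; next at idx=-1:; next result becomes 0; next final value 8 | revised: total becomes 0; next count becomes 2; next (((base * count) + (count * total)) == (base - base)) evaluates to false; next total becomes 5; next ((count - base) == (-count)) evaluates to false; next step becomes -1; next result becomes 0; next result becomes 0; next result becomes 0; next final value 8 — matching result 8.
Across all 21 domain points the two functions coincide.
verdict: equivalent


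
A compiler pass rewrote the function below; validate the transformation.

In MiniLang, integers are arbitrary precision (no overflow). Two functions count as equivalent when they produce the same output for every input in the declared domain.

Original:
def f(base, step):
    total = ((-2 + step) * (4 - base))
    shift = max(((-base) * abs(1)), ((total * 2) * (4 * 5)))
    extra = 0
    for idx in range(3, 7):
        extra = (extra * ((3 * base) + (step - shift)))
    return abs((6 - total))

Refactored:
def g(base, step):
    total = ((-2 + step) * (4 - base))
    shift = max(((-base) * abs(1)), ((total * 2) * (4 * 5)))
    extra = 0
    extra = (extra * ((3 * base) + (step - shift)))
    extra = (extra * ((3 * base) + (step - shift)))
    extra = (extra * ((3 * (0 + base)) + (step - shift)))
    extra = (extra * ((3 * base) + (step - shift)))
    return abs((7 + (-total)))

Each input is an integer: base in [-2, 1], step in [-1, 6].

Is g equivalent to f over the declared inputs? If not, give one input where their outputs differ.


Consider the input base=-2, step=-1.
f: total=-18, then shift=2, then extra=0, then (idx=3), then extra=0, then (idx=4), then extra=0, then (idx=5), then extra=0, then (idx=6), then extra=0, then returns 24
g: total=-18, then shift=2, then extra=0, then extra=0, then extra=0, then extra=0, then extra=0, then returns 25
24 and 25 differ, so these are not the same function on this domain.
verdict: not equivalent; witness: base=-2, step=-1


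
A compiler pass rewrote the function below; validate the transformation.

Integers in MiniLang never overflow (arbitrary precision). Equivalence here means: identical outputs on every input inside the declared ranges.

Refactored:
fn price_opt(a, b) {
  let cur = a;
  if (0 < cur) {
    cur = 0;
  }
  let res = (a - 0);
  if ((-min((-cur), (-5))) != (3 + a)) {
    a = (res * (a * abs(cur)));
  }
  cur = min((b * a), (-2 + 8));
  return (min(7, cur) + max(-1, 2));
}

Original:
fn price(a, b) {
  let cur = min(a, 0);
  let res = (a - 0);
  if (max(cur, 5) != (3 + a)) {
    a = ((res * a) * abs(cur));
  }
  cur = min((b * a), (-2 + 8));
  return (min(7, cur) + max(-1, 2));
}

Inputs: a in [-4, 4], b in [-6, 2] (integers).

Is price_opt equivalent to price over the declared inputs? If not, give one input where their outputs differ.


The two are interchangeable: statement counts differ, min/max/abs usage differs, comparison usage differs, constant usage differs, branching structure differs, and every declared input agrees.
One worked example (a=0, b=1) — price: cur := 0 | res := 0 | (max(cur, 5) != (3 + a)): true | a := 0 | cur := 0 | result 2; price_opt: cur := 0 | (0 < cur): false | res := 0 | ((-min((-cur), (-5))) != (3 + a)): true | a := 0 | cur := 0 | result 2; agreement on 2.
An exhaustive pass over the 81 declared inputs shows identical outputs.
verdict: equivalent


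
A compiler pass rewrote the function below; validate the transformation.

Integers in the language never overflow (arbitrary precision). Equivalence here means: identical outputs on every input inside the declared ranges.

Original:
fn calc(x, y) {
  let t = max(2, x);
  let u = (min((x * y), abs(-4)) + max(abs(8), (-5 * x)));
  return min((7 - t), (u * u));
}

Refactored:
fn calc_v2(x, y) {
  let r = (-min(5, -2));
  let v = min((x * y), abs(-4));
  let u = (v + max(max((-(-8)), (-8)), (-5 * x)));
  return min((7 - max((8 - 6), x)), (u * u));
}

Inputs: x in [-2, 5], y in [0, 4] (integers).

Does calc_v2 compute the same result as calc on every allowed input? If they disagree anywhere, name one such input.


Reading the diff, among the changes: min/max/abs usage differs, arithmetic usage differs, statement counts differ, local variable names differ, constant usage differs.
One worked example (x=0, y=2) — calc: t = 2; u = 8; return 5; calc_v2: r = 2; v = 0; u = 8; return 5; agreement on 5.
An exhaustive pass over the 40 declared inputs shows identical outputs.
verdict: equivalent


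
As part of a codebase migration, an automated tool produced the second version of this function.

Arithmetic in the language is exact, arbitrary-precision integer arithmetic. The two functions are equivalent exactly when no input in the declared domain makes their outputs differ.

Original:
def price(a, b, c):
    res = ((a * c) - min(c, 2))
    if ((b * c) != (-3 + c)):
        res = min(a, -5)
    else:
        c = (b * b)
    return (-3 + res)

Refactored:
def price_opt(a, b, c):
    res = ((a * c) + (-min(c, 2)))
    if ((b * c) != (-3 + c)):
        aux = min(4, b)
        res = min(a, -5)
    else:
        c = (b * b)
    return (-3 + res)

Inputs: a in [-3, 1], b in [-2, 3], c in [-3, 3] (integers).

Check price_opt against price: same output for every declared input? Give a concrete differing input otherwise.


The suspicious-looking change has no observable effect anywhere in the declared ranges.
As a probe, take a=0, b=2, c=3: price runs res = -2; ((b * c) != (-3 + c)) -> true; res = -5; return -8; price_opt runs res = -2; ((b * c) != (-3 + c)) -> true; aux = 2; res = -5; return -8; both end at -8.
Checked all 210 inputs in the declared domain: the outputs agree on every one.
verdict: equivalent


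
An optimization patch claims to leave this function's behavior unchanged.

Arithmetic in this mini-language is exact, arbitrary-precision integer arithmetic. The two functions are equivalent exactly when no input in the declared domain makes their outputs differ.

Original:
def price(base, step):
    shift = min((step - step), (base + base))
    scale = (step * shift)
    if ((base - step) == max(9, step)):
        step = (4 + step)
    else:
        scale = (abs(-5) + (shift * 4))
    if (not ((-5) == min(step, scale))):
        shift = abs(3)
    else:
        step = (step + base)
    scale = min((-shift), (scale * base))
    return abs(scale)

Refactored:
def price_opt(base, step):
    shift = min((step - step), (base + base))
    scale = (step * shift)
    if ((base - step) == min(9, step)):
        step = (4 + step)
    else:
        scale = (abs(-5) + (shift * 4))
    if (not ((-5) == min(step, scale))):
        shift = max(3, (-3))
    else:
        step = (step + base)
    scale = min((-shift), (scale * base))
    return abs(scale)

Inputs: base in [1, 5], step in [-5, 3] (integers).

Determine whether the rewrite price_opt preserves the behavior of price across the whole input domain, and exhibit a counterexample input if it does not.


Evaluate both at base=4, step=-5.
price: shift becomes 0; next scale becomes 0; next ((base - step) == max(9, step)) evaluates to true; next step becomes -1; next (not ((-5) == min(step, scale))) evaluates to true; next shift becomes 3; next scale becomes -3; next final value 3
price_opt: shift becomes 0; next scale becomes 0; next ((base - step) == min(9, step)) evaluates to false; next scale becomes 5; next (not ((-5) == min(step, scale))) evaluates to false; next step becomes -1; next scale becomes 0; next final value 0
3 and 0 differ, so these are not the same function on this domain.
verdict: not equivalent; witness: base=4, step=-5


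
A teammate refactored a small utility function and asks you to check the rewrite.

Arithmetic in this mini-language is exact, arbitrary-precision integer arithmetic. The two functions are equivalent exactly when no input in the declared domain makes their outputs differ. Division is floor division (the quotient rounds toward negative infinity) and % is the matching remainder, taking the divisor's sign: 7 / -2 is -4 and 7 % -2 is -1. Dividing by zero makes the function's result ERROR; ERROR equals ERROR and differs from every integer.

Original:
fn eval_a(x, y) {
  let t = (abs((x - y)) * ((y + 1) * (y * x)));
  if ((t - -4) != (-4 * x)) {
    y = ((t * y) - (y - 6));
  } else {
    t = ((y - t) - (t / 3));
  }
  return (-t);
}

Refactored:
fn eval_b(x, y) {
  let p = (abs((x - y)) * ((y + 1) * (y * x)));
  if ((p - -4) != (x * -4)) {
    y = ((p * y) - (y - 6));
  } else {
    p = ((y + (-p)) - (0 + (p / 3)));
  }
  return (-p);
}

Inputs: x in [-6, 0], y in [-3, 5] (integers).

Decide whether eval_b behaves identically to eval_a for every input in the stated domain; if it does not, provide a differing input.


Although local variable names differ; and constant usage differs; and arithmetic usage differs, 63/63 inputs agree.
verdict: equivalent


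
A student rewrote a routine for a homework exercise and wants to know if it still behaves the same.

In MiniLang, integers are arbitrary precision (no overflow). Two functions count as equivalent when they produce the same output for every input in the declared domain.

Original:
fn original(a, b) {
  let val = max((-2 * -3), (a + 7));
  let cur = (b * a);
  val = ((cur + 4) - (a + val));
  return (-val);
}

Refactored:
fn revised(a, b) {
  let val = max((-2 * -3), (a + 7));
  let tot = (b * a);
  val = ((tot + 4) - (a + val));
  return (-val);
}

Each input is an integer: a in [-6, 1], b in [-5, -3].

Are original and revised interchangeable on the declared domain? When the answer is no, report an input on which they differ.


Comparing the listings, the differences include: local variable names differ.
Spot check at a=1, b=-3 — original: val becomes 8; next cur becomes -3; next val becomes -8; next final value 8. revised: val becomes 8; next tot becomes -3; next val becomes -8; next final value 8. Both give 8.
Every one of the 24 inputs gives matching results.
verdict: equivalent


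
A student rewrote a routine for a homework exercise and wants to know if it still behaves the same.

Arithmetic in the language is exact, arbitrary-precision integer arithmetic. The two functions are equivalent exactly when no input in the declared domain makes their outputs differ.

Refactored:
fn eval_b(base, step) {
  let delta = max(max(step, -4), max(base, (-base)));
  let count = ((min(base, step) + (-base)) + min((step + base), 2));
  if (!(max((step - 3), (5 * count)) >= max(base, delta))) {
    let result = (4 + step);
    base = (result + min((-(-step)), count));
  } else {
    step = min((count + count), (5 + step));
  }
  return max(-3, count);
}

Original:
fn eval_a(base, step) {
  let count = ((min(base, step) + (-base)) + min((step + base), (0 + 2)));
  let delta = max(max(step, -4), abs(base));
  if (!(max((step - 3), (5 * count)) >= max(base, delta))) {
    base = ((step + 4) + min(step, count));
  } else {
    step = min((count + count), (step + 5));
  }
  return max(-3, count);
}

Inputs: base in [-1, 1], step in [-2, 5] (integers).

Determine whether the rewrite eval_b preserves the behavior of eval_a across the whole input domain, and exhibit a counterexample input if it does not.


The two versions differ — the changes include local variable names differ; and statement counts differ; and min/max/abs usage differs; and arithmetic usage differs; and constant usage differs.
As a probe, take base=1, step=1: eval_a runs count=2, then delta=1, then (!(max((step - 3), (5 * count)) >= max(base, delta))) is false, then step=4, then returns 2; eval_b runs delta=1, then count=2, then (!(max((step - 3), (5 * count)) >= max(base, delta))) is false, then step=4, then returns 2; both end at 2.
Checked all 24 inputs in the declared domain: the outputs agree on every one.
verdict: equivalent


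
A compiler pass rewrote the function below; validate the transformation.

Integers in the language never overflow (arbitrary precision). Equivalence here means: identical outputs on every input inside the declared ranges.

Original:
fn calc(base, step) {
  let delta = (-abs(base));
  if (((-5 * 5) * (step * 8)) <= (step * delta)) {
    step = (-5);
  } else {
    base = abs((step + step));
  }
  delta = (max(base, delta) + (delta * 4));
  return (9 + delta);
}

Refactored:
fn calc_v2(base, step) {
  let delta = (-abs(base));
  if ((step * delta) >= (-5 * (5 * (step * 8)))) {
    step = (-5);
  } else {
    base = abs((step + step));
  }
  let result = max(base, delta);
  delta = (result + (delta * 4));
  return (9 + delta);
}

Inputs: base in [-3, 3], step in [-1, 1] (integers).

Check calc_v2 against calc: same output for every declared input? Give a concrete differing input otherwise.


The two versions differ — the changes include statement counts differ, and comparison usage differs, and local variable names differ.
Spot check at base=0, step=1 — calc: delta = 0; (((-5 * 5) * (step * 8)) <= (step * delta)) -> true; step = -5; delta = 0; return 9. calc_v2: delta = 0; ((step * delta) >= (-5 * (5 * (step * 8)))) -> true; step = -5; result = 0; delta = 0; return 9. Both give 9.
Sweeping the whole domain (21 inputs) finds no disagreement.
verdict: equivalent


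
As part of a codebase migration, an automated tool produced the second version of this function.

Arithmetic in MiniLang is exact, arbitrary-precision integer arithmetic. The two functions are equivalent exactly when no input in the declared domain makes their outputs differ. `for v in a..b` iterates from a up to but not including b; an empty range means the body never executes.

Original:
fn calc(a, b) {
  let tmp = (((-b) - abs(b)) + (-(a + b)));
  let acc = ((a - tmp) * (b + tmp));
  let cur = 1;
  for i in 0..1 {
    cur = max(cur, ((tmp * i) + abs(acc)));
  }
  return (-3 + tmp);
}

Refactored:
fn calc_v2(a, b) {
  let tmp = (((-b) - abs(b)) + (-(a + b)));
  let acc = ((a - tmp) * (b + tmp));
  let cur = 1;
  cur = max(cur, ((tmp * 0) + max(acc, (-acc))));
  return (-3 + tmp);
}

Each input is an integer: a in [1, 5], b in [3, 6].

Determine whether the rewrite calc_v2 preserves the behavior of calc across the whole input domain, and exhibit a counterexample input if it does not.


The two are interchangeable: constant usage differs, and local variable names differ, and statement counts differ, and loop structure differs, and min/max/abs usage differs, and every declared input agrees.
One worked example (a=1, b=3) — calc: tmp = -10; acc = -77; cur = 1; [i=0]; cur = 77; return -13; calc_v2: tmp = -10; acc = -77; cur = 1; cur = 77; return -13; agreement on -13.
Sweeping the whole domain (20 inputs) finds no disagreement.
verdict: equivalent


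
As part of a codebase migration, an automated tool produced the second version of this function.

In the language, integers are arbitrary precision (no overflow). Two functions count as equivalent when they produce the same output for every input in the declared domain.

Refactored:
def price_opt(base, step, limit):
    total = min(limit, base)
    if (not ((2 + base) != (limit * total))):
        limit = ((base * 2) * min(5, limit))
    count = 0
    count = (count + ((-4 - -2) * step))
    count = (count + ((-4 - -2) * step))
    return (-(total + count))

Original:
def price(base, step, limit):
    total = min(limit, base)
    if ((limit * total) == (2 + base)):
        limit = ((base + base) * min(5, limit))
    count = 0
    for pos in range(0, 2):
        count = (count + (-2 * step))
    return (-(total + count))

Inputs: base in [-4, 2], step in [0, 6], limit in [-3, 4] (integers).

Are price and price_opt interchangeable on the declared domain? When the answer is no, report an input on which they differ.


This is a faithful refactor — boolean connective usage differs, and arithmetic usage differs, and loop structure differs, and constant usage differs, and comparison usage differs, and local variable names differ, but the computed results match everywhere.
Tracing base=2, step=5, limit=0: price: total becomes 0; next ((limit * total) == (2 + base)) evaluates to false; next count becomes 0; next at pos=0:; next count becomes -10; next at pos=1:; next count becomes -20; next final value 20 | price_opt: total becomes 0; next (not ((2 + base) != (limit * total))) evaluates to false; next count becomes 0; next count becomes -10; next count becomes -20; next final value 20 — matching result 20.
Checked all 392 inputs in the declared domain: the outputs agree on every one.
verdict: equivalent


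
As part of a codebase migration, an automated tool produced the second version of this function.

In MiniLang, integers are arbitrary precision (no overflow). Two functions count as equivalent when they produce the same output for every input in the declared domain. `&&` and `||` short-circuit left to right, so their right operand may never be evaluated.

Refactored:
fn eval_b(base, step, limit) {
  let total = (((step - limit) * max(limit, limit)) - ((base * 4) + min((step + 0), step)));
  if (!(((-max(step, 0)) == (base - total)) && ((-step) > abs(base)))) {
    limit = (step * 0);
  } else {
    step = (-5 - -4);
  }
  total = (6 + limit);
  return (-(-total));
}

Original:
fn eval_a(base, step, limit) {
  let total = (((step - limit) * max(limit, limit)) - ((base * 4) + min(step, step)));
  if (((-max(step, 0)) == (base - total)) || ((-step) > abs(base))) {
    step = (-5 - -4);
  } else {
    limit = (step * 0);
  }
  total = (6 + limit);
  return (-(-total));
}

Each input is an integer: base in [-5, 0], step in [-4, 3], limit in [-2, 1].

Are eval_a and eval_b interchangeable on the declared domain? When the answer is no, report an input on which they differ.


On input base=-3, step=-4, limit=-2, eval_a returns 4 while eval_b returns 6.
verdict: not equivalent; witness: base=-3, step=-4, limit=-2


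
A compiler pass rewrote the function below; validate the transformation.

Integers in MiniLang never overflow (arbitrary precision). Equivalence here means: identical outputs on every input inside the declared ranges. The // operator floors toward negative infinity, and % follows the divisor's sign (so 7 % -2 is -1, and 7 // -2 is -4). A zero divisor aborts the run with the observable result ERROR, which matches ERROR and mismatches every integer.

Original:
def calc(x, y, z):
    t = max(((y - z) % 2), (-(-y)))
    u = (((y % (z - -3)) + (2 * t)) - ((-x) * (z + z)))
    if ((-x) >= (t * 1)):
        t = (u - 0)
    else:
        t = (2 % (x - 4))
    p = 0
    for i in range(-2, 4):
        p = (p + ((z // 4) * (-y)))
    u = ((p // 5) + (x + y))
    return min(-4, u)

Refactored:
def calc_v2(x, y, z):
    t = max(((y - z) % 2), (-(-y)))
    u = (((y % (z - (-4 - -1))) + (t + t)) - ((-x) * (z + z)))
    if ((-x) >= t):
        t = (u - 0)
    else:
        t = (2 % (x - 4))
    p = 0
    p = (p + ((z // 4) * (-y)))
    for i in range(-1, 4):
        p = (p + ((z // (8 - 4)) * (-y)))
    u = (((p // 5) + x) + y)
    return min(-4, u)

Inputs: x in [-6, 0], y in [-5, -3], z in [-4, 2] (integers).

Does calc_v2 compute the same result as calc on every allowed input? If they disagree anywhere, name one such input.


Although statement counts differ, plus arithmetic usage differs, plus loop structure differs, plus constant usage differs, 147/147 inputs agree.
verdict: equivalent


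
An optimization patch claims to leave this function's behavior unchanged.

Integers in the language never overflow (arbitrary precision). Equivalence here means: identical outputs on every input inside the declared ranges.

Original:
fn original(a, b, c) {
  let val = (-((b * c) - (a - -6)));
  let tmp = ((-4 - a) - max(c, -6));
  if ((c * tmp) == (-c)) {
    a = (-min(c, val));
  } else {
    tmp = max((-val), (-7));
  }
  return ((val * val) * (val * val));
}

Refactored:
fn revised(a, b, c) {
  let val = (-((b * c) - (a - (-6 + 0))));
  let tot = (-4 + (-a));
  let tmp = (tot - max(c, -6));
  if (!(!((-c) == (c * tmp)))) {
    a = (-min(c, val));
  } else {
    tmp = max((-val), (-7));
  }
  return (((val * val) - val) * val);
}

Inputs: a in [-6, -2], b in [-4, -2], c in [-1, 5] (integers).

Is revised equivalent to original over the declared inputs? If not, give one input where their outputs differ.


Input a=-6, b=-4, c=-1: 256 from original versus -80 from revised.
verdict: not equivalent; witness: a=-6, b=-4, c=-1


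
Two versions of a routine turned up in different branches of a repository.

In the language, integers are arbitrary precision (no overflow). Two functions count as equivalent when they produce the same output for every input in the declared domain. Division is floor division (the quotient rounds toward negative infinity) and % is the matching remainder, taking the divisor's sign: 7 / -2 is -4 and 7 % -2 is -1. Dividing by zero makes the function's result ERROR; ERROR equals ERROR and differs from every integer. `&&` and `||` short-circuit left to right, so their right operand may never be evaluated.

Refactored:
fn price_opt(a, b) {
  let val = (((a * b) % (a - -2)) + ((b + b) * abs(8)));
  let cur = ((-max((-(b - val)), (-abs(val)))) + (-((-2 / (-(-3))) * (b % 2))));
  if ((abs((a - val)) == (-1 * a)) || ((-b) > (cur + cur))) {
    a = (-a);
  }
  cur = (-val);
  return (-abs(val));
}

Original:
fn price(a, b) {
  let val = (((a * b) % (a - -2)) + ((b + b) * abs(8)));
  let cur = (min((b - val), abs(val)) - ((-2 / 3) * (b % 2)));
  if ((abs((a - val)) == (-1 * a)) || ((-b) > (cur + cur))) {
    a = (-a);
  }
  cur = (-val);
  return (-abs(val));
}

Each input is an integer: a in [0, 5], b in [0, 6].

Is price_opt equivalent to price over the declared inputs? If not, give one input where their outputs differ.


Changes here: min/max/abs usage differs; arithmetic usage differs; the full 42-point sweep finds no disagreement.
verdict: equivalent


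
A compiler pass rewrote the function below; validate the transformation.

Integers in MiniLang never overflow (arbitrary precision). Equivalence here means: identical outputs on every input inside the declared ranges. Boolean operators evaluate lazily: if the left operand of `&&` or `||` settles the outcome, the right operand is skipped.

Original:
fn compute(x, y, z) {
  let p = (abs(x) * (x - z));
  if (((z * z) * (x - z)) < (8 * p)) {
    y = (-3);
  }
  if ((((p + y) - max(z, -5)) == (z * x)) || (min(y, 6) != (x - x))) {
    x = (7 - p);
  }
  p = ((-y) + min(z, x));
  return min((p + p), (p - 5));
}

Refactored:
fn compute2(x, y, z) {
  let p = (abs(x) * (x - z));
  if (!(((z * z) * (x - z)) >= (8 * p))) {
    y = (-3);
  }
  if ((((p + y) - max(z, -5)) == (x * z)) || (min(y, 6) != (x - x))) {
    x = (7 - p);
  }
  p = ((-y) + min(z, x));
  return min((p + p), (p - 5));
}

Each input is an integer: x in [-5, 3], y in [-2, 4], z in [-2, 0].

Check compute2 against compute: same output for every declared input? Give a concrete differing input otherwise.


This is a faithful refactor — comparison usage differs; also boolean connective usage differs, but the computed results match everywhere.
One worked example (x=1, y=-2, z=-1) — compute: p := 2 | (((z * z) * (x - z)) < (8 * p)): true | y := -3 | ((((p + y) - max(z, -5)) == (z * x)) || (min(y, 6) != (x - x))): true | x := 5 | p := 2 | result -3; compute2: p := 2 | (!(((z * z) * (x - z)) >= (8 * p))): true | y := -3 | ((((p + y) - max(z, -5)) == (x * z)) || (min(y, 6) != (x - x))): true | x := 5 | p := 2 | result -3; agreement on -3.
Every one of the 189 inputs gives matching results.
verdict: equivalent


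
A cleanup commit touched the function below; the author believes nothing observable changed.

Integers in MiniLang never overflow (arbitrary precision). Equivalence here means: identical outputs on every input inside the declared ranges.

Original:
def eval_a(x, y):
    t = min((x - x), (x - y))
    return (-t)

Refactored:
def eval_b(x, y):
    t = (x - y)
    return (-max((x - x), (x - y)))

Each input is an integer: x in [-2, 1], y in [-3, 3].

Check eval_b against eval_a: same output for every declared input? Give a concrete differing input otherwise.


Run the pair on x=-2, y=-3.
eval_a: t becomes 0; next final value 0
eval_b: t becomes 1; next final value -1
0 against -1: the behavior changed.
verdict: not equivalent; witness: x=-2, y=-3


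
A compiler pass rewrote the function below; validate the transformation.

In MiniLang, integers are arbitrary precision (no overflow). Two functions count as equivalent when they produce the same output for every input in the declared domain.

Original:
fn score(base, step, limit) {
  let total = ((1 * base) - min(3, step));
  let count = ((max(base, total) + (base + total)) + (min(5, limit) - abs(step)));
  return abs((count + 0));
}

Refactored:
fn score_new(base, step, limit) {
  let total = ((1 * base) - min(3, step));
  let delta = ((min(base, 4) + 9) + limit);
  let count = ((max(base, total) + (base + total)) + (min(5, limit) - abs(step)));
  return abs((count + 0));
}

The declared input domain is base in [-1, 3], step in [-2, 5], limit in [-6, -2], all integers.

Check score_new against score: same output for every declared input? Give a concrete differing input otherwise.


Differences: min/max/abs usage differs, arithmetic usage differs, statement counts differ, constant usage differs, local variable names differ — yet all 200 inputs agree.
verdict: equivalent


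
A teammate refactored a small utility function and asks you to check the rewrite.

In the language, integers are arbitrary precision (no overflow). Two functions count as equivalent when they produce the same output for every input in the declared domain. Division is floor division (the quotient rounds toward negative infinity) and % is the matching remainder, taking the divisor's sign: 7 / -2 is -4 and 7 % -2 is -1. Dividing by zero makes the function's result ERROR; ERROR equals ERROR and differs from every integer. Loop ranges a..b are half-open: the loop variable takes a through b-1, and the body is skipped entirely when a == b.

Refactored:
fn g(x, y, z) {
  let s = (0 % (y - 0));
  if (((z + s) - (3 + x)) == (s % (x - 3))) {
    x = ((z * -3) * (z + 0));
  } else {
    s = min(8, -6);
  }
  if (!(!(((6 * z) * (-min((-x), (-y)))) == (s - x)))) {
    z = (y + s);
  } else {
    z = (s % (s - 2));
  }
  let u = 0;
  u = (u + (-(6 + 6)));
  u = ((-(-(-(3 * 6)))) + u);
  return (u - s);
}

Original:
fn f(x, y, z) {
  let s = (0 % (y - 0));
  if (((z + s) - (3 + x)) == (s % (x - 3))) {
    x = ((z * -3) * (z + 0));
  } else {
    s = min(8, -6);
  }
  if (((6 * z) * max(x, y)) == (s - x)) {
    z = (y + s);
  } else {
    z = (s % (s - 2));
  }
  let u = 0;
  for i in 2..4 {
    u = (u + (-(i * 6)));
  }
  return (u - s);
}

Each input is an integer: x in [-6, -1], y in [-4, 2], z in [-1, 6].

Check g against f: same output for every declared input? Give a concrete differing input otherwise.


Comparing the listings, the differences include: constant usage differs, plus loop structure differs, plus min/max/abs usage differs, plus local variable names differ, plus arithmetic usage differs, plus boolean connective usage differs.
As a probe, take x=-3, y=-1, z=2: f runs s := 0 | (((z + s) - (3 + x)) == (s % (x - 3))): false | s := -6 | (((6 * z) * max(x, y)) == (s - x)): false | z := -6 | u := 0 | iter i=2: | u := -12 | iter i=3: | u := -30 | result -24; g runs s := 0 | (((z + s) - (3 + x)) == (s % (x - 3))): false | s := -6 | (!(!(((6 * z) * (-min((-x), (-y)))) == (s - x)))): false | z := -6 | u := 0 | u := -12 | u := -30 | result -24; both end at -24.
An exhaustive pass over the 336 declared inputs shows identical outputs.
verdict: equivalent
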